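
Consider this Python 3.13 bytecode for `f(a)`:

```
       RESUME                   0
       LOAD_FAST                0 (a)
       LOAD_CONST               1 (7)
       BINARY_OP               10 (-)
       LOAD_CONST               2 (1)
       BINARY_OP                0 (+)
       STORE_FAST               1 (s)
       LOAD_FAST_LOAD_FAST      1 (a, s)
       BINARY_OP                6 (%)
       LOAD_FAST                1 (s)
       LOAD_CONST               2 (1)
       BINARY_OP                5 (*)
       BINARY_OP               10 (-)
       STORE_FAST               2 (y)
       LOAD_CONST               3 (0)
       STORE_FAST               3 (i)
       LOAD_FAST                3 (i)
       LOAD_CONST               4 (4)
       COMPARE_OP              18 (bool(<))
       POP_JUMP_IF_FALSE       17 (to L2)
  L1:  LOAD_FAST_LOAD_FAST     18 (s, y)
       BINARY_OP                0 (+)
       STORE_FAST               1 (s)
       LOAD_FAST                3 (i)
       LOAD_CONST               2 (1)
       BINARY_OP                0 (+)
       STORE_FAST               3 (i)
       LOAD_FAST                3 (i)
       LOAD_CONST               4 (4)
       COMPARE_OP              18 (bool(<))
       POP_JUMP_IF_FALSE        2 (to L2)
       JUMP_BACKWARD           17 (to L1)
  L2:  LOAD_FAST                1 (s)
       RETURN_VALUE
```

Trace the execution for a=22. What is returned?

LOAD_FAST a → push 22
LOAD_CONST → push 7
BINARY_OP - → 22 - 7 = 15
LOAD_CONST → push 1
BINARY_OP + → 15 + 1 = 16
STORE_FAST s → s=16
LOAD_FAST_LOAD_FAST a,s → push 22,16
BINARY_OP % → 22 % 16 = 6
LOAD_FAST s → push 16
LOAD_CONST → push 1
BINARY_OP * → 16 * 1 = 16
BINARY_OP - → 6 - 16 = -10
STORE_FAST y → y=-10
LOAD_CONST → push 0
STORE_FAST i → i=0
LOAD_FAST i → push 0
LOAD_CONST → push 4
COMPARE_OP bool(<) → 0 vs 4 = True
POP_JUMP_IF_FALSE → pop True; no jump
LOAD_FAST_LOAD_FAST s,y → push 16,-10
BINARY_OP + → 16 + -10 = 6
STORE_FAST s → s=6
LOAD_FAST i → push 0
LOAD_CONST → push 1
BINARY_OP + → 0 + 1 = 1
STORE_FAST i → i=1
LOAD_FAST i → push 1
LOAD_CONST → push 4
COMPARE_OP bool(<) → 1 vs 4 = True
POP_JUMP_IF_FALSE → pop True; no jump
LOAD_FAST_LOAD_FAST s,y → push 6,-10
BINARY_OP + → 6 + -10 = -4
STORE_FAST s → s=-4
LOAD_FAST i → push 1
LOAD_CONST → push 1
BINARY_OP + → 1 + 1 = 2
STORE_FAST i → i=2
LOAD_FAST i → push 2
LOAD_CONST → push 4
COMPARE_OP bool(<) → 2 vs 4 = True
POP_JUMP_IF_FALSE → pop True; no jump
LOAD_FAST_LOAD_FAST s,y → push -4,-10
BINARY_OP + → -4 + -10 = -14
STORE_FAST s → s=-14
LOAD_FAST i → push 2
LOAD_CONST → push 1
BINARY_OP + → 2 + 1 = 3
STORE_FAST i → i=3
LOAD_FAST i → push 3
LOAD_CONST → push 4
COMPARE_OP bool(<) → 3 vs 4 = True
POP_JUMP_IF_FALSE → pop True; no jump
LOAD_FAST_LOAD_FAST s,y → push -14,-10
BINARY_OP + → -14 + -10 = -24
STORE_FAST s → s=-24
LOAD_FAST i → push 3
LOAD_CONST → push 1
BINARY_OP + → 3 + 1 = 4
STORE_FAST i → i=4
LOAD_FAST i → push 4
LOAD_CONST → push 4
COMPARE_OP bool(<) → 4 vs 4 = False
POP_JUMP_IF_FALSE → pop False; jump
LOAD_FAST s → push -24
RETURN_VALUE → return -24.

-24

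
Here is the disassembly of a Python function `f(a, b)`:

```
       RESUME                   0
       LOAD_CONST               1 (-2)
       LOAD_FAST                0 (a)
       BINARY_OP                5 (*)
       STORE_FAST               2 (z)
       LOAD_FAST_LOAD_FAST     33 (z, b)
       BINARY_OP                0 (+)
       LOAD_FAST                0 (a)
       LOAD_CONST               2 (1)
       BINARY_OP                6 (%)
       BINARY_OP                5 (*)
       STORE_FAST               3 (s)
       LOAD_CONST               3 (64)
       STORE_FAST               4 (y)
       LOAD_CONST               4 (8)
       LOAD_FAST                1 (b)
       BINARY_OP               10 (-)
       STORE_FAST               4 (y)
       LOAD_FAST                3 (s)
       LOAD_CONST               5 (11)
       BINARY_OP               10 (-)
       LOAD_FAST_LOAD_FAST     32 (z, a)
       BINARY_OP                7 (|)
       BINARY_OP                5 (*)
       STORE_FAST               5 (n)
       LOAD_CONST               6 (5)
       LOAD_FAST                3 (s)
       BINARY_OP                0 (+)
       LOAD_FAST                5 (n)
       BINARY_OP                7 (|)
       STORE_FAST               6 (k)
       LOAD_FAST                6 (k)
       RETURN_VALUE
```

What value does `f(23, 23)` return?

LOAD_CONST → push -2. Stack: [-2]
LOAD_FAST a → push 23. Stack: [-2, 23]
BINARY_OP * → -2 * 23 = -46. Stack: [-46]
STORE_FAST z → z=-46. Stack: []
LOAD_FAST_LOAD_FAST z,b → push -46,23. Stack: [-46, 23]
BINARY_OP + → -46 + 23 = -23. Stack: [-23]
LOAD_FAST a → push 23. Stack: [-23, 23]
LOAD_CONST → push 1. Stack: [-23, 23, 1]
BINARY_OP % → 23 % 1 = 0. Stack: [-23, 0]
BINARY_OP * → -23 * 0 = 0. Stack: [0]
STORE_FAST s → s=0. Stack: []
LOAD_CONST → push 64. Stack: [64]
STORE_FAST y → y=64. Stack: []
LOAD_CONST → push 8. Stack: [8]
LOAD_FAST b → push 23. Stack: [8, 23]
BINARY_OP - → 8 - 23 = -15. Stack: [-15]
STORE_FAST y → y=-15. Stack: []
LOAD_FAST s → push 0. Stack: [0]
LOAD_CONST → push 11. Stack: [0, 11]
BINARY_OP - → 0 - 11 = -11. Stack: [-11]
LOAD_FAST_LOAD_FAST z,a → push -46,23. Stack: [-11, -46, 23]
BINARY_OP | → -46 | 23 = -41. Stack: [-11, -41]
BINARY_OP * → -11 * -41 = 451. Stack: [451]
STORE_FAST n → n=451. Stack: []
LOAD_CONST → push 5. Stack: [5]
LOAD_FAST s → push 0. Stack: [5, 0]
BINARY_OP + → 5 + 0 = 5. Stack: [5]
LOAD_FAST n → push 451. Stack: [5, 451]
BINARY_OP | → 5 | 451 = 455. Stack: [455]
STORE_FAST k → k=455. Stack: []
LOAD_FAST k → push 455. Stack: [455]
RETURN_VALUE → return 455.

455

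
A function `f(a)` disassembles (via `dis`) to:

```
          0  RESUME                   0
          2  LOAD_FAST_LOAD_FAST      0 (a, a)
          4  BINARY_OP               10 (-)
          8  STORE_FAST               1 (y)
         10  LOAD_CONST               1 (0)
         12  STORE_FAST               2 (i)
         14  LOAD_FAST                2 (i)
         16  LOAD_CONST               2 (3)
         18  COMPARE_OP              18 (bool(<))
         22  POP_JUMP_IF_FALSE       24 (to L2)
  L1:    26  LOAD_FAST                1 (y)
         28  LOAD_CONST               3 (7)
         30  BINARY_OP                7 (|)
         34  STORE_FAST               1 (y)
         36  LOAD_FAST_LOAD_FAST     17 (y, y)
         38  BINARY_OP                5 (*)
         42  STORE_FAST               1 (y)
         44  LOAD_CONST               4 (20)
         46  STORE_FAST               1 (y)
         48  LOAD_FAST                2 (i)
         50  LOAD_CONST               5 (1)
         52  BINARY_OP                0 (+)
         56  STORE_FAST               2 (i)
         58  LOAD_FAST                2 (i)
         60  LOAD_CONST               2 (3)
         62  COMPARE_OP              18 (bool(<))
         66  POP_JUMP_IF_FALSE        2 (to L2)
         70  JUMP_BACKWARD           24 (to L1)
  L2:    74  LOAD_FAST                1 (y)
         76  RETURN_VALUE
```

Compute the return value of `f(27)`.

LOAD_FAST_LOAD_FAST a,a → push 27,27. Stack: [27, 27]
BINARY_OP - → 27 - 27 = 0. Stack: [0]
STORE_FAST y → y=0. Stack: []
LOAD_CONST → push 0. Stack: [0]
STORE_FAST i → i=0. Stack: []
LOAD_FAST i → push 0. Stack: [0]
LOAD_CONST → push 3. Stack: [0, 3]
COMPARE_OP bool(<) → 0 vs 3 = True. Stack: [True]
POP_JUMP_IF_FALSE → pop True; no jump. Stack: []
LOAD_FAST y → push 0. Stack: [0]
LOAD_CONST → push 7. Stack: [0, 7]
BINARY_OP | → 0 | 7 = 7. Stack: [7]
STORE_FAST y → y=7. Stack: []
LOAD_FAST_LOAD_FAST y,y → push 7,7. Stack: [7, 7]
BINARY_OP * → 7 * 7 = 49. Stack: [49]
STORE_FAST y → y=49. Stack: []
LOAD_CONST → push 20. Stack: [20]
STORE_FAST y → y=20. Stack: []
LOAD_FAST i → push 0. Stack: [0]
LOAD_CONST → push 1. Stack: [0, 1]
BINARY_OP + → 0 + 1 = 1. Stack: [1]
STORE_FAST i → i=1. Stack: []
LOAD_FAST i → push 1. Stack: [1]
LOAD_CONST → push 3. Stack: [1, 3]
COMPARE_OP bool(<) → 1 vs 3 = True. Stack: [True]
POP_JUMP_IF_FALSE → pop True; no jump. Stack: []
LOAD_FAST y → push 20. Stack: [20]
LOAD_CONST → push 7. Stack: [20, 7]
BINARY_OP | → 20 | 7 = 23. Stack: [23]
STORE_FAST y → y=23. Stack: []
LOAD_FAST_LOAD_FAST y,y → push 23,23. Stack: [23, 23]
BINARY_OP * → 23 * 23 = 529. Stack: [529]
STORE_FAST y → y=529. Stack: []
LOAD_CONST → push 20. Stack: [20]
STORE_FAST y → y=20. Stack: []
LOAD_FAST i → push 1. Stack: [1]
LOAD_CONST → push 1. Stack: [1, 1]
BINARY_OP + → 1 + 1 = 2. Stack: [2]
STORE_FAST i → i=2. Stack: []
LOAD_FAST i → push 2. Stack: [2]
LOAD_CONST → push 3. Stack: [2, 3]
COMPARE_OP bool(<) → 2 vs 3 = True. Stack: [True]
POP_JUMP_IF_FALSE → pop True; no jump. Stack: []
LOAD_FAST y → push 20. Stack: [20]
LOAD_CONST → push 7. Stack: [20, 7]
BINARY_OP | → 20 | 7 = 23. Stack: [23]
STORE_FAST y → y=23. Stack: []
LOAD_FAST_LOAD_FAST y,y → push 23,23. Stack: [23, 23]
BINARY_OP * → 23 * 23 = 529. Stack: [529]
STORE_FAST y → y=529. Stack: []
LOAD_CONST → push 20. Stack: [20]
STORE_FAST y → y=20. Stack: []
LOAD_FAST i → push 2. Stack: [2]
LOAD_CONST → push 1. Stack: [2, 1]
BINARY_OP + → 2 + 1 = 3. Stack: [3]
STORE_FAST i → i=3. Stack: []
LOAD_FAST i → push 3. Stack: [3]
LOAD_CONST → push 3. Stack: [3, 3]
COMPARE_OP bool(<) → 3 vs 3 = False. Stack: [False]
POP_JUMP_IF_FALSE → pop False; jump. Stack: []
LOAD_FAST y → push 20. Stack: [20]
RETURN_VALUE → return 20.

20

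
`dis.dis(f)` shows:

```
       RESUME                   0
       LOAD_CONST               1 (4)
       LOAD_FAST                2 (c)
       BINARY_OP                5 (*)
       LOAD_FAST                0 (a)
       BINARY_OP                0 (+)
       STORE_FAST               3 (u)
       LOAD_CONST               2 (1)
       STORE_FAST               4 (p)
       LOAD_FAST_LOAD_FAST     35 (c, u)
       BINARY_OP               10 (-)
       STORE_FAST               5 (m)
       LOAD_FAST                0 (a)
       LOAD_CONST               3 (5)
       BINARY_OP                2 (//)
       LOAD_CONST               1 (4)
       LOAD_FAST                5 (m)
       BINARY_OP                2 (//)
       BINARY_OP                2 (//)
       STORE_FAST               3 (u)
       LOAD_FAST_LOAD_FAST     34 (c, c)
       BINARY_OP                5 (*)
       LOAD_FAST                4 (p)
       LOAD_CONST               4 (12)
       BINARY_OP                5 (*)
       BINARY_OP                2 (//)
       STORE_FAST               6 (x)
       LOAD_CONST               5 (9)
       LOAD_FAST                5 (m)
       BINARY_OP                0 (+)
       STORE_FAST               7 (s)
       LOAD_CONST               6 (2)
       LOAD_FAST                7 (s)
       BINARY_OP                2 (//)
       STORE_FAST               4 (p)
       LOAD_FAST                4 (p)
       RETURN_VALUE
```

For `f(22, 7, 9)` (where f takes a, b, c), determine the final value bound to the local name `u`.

-4

LOAD_CONST → push 4. Stack: [4]
LOAD_FAST c → push 9. Stack: [4, 9]
BINARY_OP * → 4 * 9 = 36. Stack: [36]
LOAD_FAST a → push 22. Stack: [36, 22]
BINARY_OP + → 36 + 22 = 58. Stack: [58]
STORE_FAST u → u=58. Stack: []
LOAD_CONST → push 1. Stack: [1]
STORE_FAST p → p=1. Stack: []
LOAD_FAST_LOAD_FAST c,u → push 9,58. Stack: [9, 58]
BINARY_OP - → 9 - 58 = -49. Stack: [-49]
STORE_FAST m → m=-49. Stack: []
LOAD_FAST a → push 22. Stack: [22]
LOAD_CONST → push 5. Stack: [22, 5]
BINARY_OP // → 22 // 5 = 4. Stack: [4]
LOAD_CONST → push 4. Stack: [4, 4]
LOAD_FAST m → push -49. Stack: [4, 4, -49]
BINARY_OP // → 4 // -49 = -1. Stack: [4, -1]
BINARY_OP // → 4 // -1 = -4. Stack: [-4]
STORE_FAST u → u=-4. Stack: []
LOAD_FAST_LOAD_FAST c,c → push 9,9. Stack: [9, 9]
BINARY_OP * → 9 * 9 = 81. Stack: [81]
LOAD_FAST p → push 1. Stack: [81, 1]
LOAD_CONST → push 12. Stack: [81, 1, 12]
BINARY_OP * → 1 * 12 = 12. Stack: [81, 12]
BINARY_OP // → 81 // 12 = 6. Stack: [6]
STORE_FAST x → x=6. Stack: []
LOAD_CONST → push 9. Stack: [9]
LOAD_FAST m → push -49. Stack: [9, -49]
BINARY_OP + → 9 + -49 = -40. Stack: [-40]
STORE_FAST s → s=-40. Stack: []
LOAD_CONST → push 2. Stack: [2]
LOAD_FAST s → push -40. Stack: [2, -40]
BINARY_OP // → 2 // -40 = -1. Stack: [-1]
STORE_FAST p → p=-1. Stack: []
LOAD_FAST p → push -1. Stack: [-1]
RETURN_VALUE → return -1.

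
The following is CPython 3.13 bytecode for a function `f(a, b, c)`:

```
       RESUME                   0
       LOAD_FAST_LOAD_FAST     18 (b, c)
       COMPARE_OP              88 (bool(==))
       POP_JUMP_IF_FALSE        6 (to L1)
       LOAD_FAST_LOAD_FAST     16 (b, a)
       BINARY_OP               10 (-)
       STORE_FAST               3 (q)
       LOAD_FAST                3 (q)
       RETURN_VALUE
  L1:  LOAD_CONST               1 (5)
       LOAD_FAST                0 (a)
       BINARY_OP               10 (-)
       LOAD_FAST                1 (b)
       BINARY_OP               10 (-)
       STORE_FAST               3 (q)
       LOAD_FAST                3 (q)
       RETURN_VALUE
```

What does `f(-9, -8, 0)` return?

22

LOAD_FAST_LOAD_FAST b,c → push -8,0. Stack: [-8, 0]
COMPARE_OP bool(==) → -8 vs 0 = False. Stack: [False]
POP_JUMP_IF_FALSE → pop False; jump. Stack: []
LOAD_CONST → push 5. Stack: [5]
LOAD_FAST a → push -9. Stack: [5, -9]
BINARY_OP - → 5 - -9 = 14. Stack: [14]
LOAD_FAST b → push -8. Stack: [14, -8]
BINARY_OP - → 14 - -8 = 22. Stack: [22]
STORE_FAST q → q=22. Stack: []
LOAD_FAST q → push 22. Stack: [22]
RETURN_VALUE → return 22.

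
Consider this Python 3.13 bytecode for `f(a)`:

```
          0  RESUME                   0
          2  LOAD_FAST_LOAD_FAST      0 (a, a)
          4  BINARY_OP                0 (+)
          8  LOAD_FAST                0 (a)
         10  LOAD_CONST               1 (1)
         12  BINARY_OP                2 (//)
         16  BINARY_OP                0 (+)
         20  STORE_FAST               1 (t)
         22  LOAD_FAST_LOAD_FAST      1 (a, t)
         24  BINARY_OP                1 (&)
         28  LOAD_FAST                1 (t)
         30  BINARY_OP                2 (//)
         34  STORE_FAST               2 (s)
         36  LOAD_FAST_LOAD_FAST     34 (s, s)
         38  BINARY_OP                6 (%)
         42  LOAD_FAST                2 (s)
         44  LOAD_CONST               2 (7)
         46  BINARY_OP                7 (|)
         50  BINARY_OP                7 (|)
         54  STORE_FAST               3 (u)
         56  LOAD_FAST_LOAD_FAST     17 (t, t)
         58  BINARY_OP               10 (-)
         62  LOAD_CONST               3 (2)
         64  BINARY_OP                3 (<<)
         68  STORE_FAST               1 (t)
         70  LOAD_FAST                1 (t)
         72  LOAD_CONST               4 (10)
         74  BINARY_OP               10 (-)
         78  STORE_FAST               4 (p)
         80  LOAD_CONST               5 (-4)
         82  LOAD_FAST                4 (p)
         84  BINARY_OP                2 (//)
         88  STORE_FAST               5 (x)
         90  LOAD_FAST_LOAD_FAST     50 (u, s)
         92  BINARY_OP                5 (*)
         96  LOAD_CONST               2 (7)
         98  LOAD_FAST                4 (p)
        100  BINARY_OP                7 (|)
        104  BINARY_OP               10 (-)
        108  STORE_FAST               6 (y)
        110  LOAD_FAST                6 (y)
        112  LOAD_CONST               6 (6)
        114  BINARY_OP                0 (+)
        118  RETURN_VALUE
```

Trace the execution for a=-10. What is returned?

22

LOAD_FAST_LOAD_FAST a,a → push -10,-10. Stack: [-10, -10]
BINARY_OP + → -10 + -10 = -20. Stack: [-20]
LOAD_FAST a → push -10. Stack: [-20, -10]
LOAD_CONST → push 1. Stack: [-20, -10, 1]
BINARY_OP // → -10 // 1 = -10. Stack: [-20, -10]
BINARY_OP + → -20 + -10 = -30. Stack: [-30]
STORE_FAST t → t=-30. Stack: []
LOAD_FAST_LOAD_FAST a,t → push -10,-30. Stack: [-10, -30]
BINARY_OP & → -10 & -30 = -30. Stack: [-30]
LOAD_FAST t → push -30. Stack: [-30, -30]
BINARY_OP // → -30 // -30 = 1. Stack: [1]
STORE_FAST s → s=1. Stack: []
LOAD_FAST_LOAD_FAST s,s → push 1,1. Stack: [1, 1]
BINARY_OP % → 1 % 1 = 0. Stack: [0]
LOAD_FAST s → push 1. Stack: [0, 1]
LOAD_CONST → push 7. Stack: [0, 1, 7]
BINARY_OP | → 1 | 7 = 7. Stack: [0, 7]
BINARY_OP | → 0 | 7 = 7. Stack: [7]
STORE_FAST u → u=7. Stack: []
LOAD_FAST_LOAD_FAST t,t → push -30,-30. Stack: [-30, -30]
BINARY_OP - → -30 - -30 = 0. Stack: [0]
LOAD_CONST → push 2. Stack: [0, 2]
BINARY_OP << → 0 << 2 = 0. Stack: [0]
STORE_FAST t → t=0. Stack: []
LOAD_FAST t → push 0. Stack: [0]
LOAD_CONST → push 10. Stack: [0, 10]
BINARY_OP - → 0 - 10 = -10. Stack: [-10]
STORE_FAST p → p=-10. Stack: []
LOAD_CONST → push -4. Stack: [-4]
LOAD_FAST p → push -10. Stack: [-4, -10]
BINARY_OP // → -4 // -10 = 0. Stack: [0]
STORE_FAST x → x=0. Stack: []
LOAD_FAST_LOAD_FAST u,s → push 7,1. Stack: [7, 1]
BINARY_OP * → 7 * 1 = 7. Stack: [7]
LOAD_CONST → push 7. Stack: [7, 7]
LOAD_FAST p → push -10. Stack: [7, 7, -10]
BINARY_OP | → 7 | -10 = -9. Stack: [7, -9]
BINARY_OP - → 7 - -9 = 16. Stack: [16]
STORE_FAST y → y=16. Stack: []
LOAD_FAST y → push 16. Stack: [16]
LOAD_CONST → push 6. Stack: [16, 6]
BINARY_OP + → 16 + 6 = 22. Stack: [22]
RETURN_VALUE → return 22.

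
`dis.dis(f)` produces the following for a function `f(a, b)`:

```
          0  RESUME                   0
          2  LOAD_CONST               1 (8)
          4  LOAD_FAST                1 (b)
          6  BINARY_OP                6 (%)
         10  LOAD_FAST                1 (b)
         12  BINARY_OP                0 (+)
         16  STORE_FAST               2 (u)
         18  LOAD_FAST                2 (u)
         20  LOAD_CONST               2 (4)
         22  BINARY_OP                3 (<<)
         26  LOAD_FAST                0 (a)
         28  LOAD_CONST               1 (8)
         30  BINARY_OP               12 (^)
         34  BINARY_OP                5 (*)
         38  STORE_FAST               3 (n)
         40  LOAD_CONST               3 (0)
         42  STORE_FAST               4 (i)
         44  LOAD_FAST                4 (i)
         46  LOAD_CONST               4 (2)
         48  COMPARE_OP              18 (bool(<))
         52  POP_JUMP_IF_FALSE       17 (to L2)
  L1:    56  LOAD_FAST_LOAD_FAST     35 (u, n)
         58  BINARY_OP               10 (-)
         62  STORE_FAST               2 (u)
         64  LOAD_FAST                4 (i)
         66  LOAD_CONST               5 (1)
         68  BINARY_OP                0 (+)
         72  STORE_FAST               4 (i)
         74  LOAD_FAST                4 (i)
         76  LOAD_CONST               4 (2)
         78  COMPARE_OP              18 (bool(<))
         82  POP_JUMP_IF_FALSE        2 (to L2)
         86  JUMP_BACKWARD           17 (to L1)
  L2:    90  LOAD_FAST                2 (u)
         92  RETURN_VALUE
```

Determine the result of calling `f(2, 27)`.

-11165

LOAD_CONST → push 8. Stack: [8]
LOAD_FAST b → push 27. Stack: [8, 27]
BINARY_OP % → 8 % 27 = 8. Stack: [8]
LOAD_FAST b → push 27. Stack: [8, 27]
BINARY_OP + → 8 + 27 = 35. Stack: [35]
STORE_FAST u → u=35. Stack: []
LOAD_FAST u → push 35. Stack: [35]
LOAD_CONST → push 4. Stack: [35, 4]
BINARY_OP << → 35 << 4 = 560. Stack: [560]
LOAD_FAST a → push 2. Stack: [560, 2]
LOAD_CONST → push 8. Stack: [560, 2, 8]
BINARY_OP ^ → 2 ^ 8 = 10. Stack: [560, 10]
BINARY_OP * → 560 * 10 = 5600. Stack: [5600]
STORE_FAST n → n=5600. Stack: []
LOAD_CONST → push 0. Stack: [0]
STORE_FAST i → i=0. Stack: []
LOAD_FAST i → push 0. Stack: [0]
LOAD_CONST → push 2. Stack: [0, 2]
COMPARE_OP bool(<) → 0 vs 2 = True. Stack: [True]
POP_JUMP_IF_FALSE → pop True; no jump. Stack: []
LOAD_FAST_LOAD_FAST u,n → push 35,5600. Stack: [35, 5600]
BINARY_OP - → 35 - 5600 = -5565. Stack: [-5565]
STORE_FAST u → u=-5565. Stack: []
LOAD_FAST i → push 0. Stack: [0]
LOAD_CONST → push 1. Stack: [0, 1]
BINARY_OP + → 0 + 1 = 1. Stack: [1]
STORE_FAST i → i=1. Stack: []
LOAD_FAST i → push 1. Stack: [1]
LOAD_CONST → push 2. Stack: [1, 2]
COMPARE_OP bool(<) → 1 vs 2 = True. Stack: [True]
POP_JUMP_IF_FALSE → pop True; no jump. Stack: []
LOAD_FAST_LOAD_FAST u,n → push -5565,5600. Stack: [-5565, 5600]
BINARY_OP - → -5565 - 5600 = -11165. Stack: [-11165]
STORE_FAST u → u=-11165. Stack: []
LOAD_FAST i → push 1. Stack: [1]
LOAD_CONST → push 1. Stack: [1, 1]
BINARY_OP + → 1 + 1 = 2. Stack: [2]
STORE_FAST i → i=2. Stack: []
LOAD_FAST i → push 2. Stack: [2]
LOAD_CONST → push 2. Stack: [2, 2]
COMPARE_OP bool(<) → 2 vs 2 = False. Stack: [False]
POP_JUMP_IF_FALSE → pop False; jump. Stack: []
LOAD_FAST u → push -11165. Stack: [-11165]
RETURN_VALUE → return -11165.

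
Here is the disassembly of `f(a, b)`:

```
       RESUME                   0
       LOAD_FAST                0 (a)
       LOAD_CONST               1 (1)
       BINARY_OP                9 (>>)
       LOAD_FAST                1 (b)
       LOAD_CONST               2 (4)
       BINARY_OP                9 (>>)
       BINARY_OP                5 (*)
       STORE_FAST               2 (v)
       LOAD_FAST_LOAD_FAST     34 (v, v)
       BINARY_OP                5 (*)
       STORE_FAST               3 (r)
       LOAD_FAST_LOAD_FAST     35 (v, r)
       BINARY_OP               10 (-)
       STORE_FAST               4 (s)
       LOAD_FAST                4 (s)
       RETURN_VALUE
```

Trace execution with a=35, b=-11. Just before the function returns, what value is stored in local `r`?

LOAD_FAST a → push 35. Stack: [35]
LOAD_CONST → push 1. Stack: [35, 1]
BINARY_OP >> → 35 >> 1 = 17. Stack: [17]
LOAD_FAST b → push -11. Stack: [17, -11]
LOAD_CONST → push 4. Stack: [17, -11, 4]
BINARY_OP >> → -11 >> 4 = -1. Stack: [17, -1]
BINARY_OP * → 17 * -1 = -17. Stack: [-17]
STORE_FAST v → v=-17. Stack: []
LOAD_FAST_LOAD_FAST v,v → push -17,-17. Stack: [-17, -17]
BINARY_OP * → -17 * -17 = 289. Stack: [289]
STORE_FAST r → r=289. Stack: []
LOAD_FAST_LOAD_FAST v,r → push -17,289. Stack: [-17, 289]
BINARY_OP - → -17 - 289 = -306. Stack: [-306]
STORE_FAST s → s=-306. Stack: []
LOAD_FAST s → push -306. Stack: [-306]
RETURN_VALUE → return -306.

289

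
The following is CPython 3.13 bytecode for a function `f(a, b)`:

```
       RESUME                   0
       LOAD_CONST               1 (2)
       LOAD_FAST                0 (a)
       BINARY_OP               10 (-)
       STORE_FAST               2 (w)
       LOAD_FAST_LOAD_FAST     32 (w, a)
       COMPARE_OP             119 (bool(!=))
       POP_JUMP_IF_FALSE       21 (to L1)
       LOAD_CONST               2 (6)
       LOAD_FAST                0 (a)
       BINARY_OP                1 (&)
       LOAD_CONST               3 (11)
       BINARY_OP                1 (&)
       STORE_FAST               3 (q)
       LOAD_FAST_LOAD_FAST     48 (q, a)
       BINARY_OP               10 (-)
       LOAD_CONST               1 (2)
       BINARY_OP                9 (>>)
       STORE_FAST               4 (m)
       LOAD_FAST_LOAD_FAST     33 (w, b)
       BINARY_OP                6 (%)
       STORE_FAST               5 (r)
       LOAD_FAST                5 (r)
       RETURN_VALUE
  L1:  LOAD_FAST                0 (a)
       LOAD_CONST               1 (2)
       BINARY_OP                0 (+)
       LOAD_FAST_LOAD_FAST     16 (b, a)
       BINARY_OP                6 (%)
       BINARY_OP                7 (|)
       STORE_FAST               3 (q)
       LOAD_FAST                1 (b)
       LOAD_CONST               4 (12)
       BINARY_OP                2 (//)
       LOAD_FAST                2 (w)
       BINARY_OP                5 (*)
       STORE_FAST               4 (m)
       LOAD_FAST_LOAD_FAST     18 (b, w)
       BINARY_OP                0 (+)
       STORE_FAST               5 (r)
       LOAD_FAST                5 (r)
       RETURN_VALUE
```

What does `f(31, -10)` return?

-9

LOAD_CONST → push 2. Stack: [2]
LOAD_FAST a → push 31. Stack: [2, 31]
BINARY_OP - → 2 - 31 = -29. Stack: [-29]
STORE_FAST w → w=-29. Stack: []
LOAD_FAST_LOAD_FAST w,a → push -29,31. Stack: [-29, 31]
COMPARE_OP bool(!=) → -29 vs 31 = True. Stack: [True]
POP_JUMP_IF_FALSE → pop True; no jump. Stack: []
LOAD_CONST → push 6. Stack: [6]
LOAD_FAST a → push 31. Stack: [6, 31]
BINARY_OP & → 6 & 31 = 6. Stack: [6]
LOAD_CONST → push 11. Stack: [6, 11]
BINARY_OP & → 6 & 11 = 2. Stack: [2]
STORE_FAST q → q=2. Stack: []
LOAD_FAST_LOAD_FAST q,a → push 2,31. Stack: [2, 31]
BINARY_OP - → 2 - 31 = -29. Stack: [-29]
LOAD_CONST → push 2. Stack: [-29, 2]
BINARY_OP >> → -29 >> 2 = -8. Stack: [-8]
STORE_FAST m → m=-8. Stack: []
LOAD_FAST_LOAD_FAST w,b → push -29,-10. Stack: [-29, -10]
BINARY_OP % → -29 % -10 = -9. Stack: [-9]
STORE_FAST r → r=-9. Stack: []
LOAD_FAST r → push -9. Stack: [-9]
RETURN_VALUE → return -9.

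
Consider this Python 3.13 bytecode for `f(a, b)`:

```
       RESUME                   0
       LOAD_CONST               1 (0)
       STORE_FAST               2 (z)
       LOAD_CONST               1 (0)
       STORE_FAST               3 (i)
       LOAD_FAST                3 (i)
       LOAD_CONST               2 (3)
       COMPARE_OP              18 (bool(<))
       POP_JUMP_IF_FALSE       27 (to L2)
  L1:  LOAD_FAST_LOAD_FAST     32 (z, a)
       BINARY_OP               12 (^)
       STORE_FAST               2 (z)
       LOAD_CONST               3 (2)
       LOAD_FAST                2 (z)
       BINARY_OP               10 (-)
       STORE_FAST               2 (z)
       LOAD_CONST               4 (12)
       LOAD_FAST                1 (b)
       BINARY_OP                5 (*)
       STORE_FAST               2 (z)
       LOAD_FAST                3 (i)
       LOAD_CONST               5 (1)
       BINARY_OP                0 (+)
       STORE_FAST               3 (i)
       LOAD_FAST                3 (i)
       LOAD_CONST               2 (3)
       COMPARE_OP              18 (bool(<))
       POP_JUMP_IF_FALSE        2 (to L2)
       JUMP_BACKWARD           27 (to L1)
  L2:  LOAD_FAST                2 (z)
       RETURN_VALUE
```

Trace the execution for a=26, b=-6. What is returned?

LOAD_CONST → push 0
STORE_FAST z → z=0
LOAD_CONST → push 0
STORE_FAST i → i=0
LOAD_FAST i → push 0
LOAD_CONST → push 3
COMPARE_OP bool(<) → 0 vs 3 = True
POP_JUMP_IF_FALSE → pop True; no jump
LOAD_FAST_LOAD_FAST z,a → push 0,26
BINARY_OP ^ → 0 ^ 26 = 26
STORE_FAST z → z=26
LOAD_CONST → push 2
LOAD_FAST z → push 26
BINARY_OP - → 2 - 26 = -24
STORE_FAST z → z=-24
LOAD_CONST → push 12
LOAD_FAST b → push -6
BINARY_OP * → 12 * -6 = -72
STORE_FAST z → z=-72
LOAD_FAST i → push 0
LOAD_CONST → push 1
BINARY_OP + → 0 + 1 = 1
STORE_FAST i → i=1
LOAD_FAST i → push 1
LOAD_CONST → push 3
COMPARE_OP bool(<) → 1 vs 3 = True
POP_JUMP_IF_FALSE → pop True; no jump
LOAD_FAST_LOAD_FAST z,a → push -72,26
BINARY_OP ^ → -72 ^ 26 = -94
STORE_FAST z → z=-94
LOAD_CONST → push 2
LOAD_FAST z → push -94
BINARY_OP - → 2 - -94 = 96
STORE_FAST z → z=96
LOAD_CONST → push 12
LOAD_FAST b → push -6
BINARY_OP * → 12 * -6 = -72
STORE_FAST z → z=-72
LOAD_FAST i → push 1
LOAD_CONST → push 1
BINARY_OP + → 1 + 1 = 2
STORE_FAST i → i=2
LOAD_FAST i → push 2
LOAD_CONST → push 3
COMPARE_OP bool(<) → 2 vs 3 = True
POP_JUMP_IF_FALSE → pop True; no jump
LOAD_FAST_LOAD_FAST z,a → push -72,26
BINARY_OP ^ → -72 ^ 26 = -94
STORE_FAST z → z=-94
LOAD_CONST → push 2
LOAD_FAST z → push -94
BINARY_OP - → 2 - -94 = 96
STORE_FAST z → z=96
LOAD_CONST → push 12
LOAD_FAST b → push -6
BINARY_OP * → 12 * -6 = -72
STORE_FAST z → z=-72
LOAD_FAST i → push 2
LOAD_CONST → push 1
BINARY_OP + → 2 + 1 = 3
STORE_FAST i → i=3
LOAD_FAST i → push 3
LOAD_CONST → push 3
COMPARE_OP bool(<) → 3 vs 3 = False
POP_JUMP_IF_FALSE → pop False; jump
LOAD_FAST z → push -72
RETURN_VALUE → return -72.

-72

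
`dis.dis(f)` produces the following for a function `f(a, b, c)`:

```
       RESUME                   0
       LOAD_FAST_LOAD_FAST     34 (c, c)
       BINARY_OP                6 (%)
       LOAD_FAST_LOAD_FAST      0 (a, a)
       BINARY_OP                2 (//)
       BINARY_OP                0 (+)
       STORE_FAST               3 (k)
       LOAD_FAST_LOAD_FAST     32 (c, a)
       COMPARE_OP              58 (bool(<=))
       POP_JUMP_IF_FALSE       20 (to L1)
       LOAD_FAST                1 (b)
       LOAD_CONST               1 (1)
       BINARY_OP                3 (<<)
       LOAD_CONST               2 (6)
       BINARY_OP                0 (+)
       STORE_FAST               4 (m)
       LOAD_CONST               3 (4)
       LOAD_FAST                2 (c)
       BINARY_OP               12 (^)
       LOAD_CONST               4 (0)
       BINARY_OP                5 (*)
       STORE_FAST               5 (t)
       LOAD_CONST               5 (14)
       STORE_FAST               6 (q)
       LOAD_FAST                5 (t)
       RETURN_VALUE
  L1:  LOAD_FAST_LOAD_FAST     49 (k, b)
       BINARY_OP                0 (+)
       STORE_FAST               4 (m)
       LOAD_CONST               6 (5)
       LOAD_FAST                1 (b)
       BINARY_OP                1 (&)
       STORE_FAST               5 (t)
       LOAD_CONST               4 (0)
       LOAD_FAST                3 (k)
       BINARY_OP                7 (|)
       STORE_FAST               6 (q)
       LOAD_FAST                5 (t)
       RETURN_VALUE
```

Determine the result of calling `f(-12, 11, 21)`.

LOAD_FAST_LOAD_FAST c,c → push 21,21. Stack: [21, 21]
BINARY_OP % → 21 % 21 = 0. Stack: [0]
LOAD_FAST_LOAD_FAST a,a → push -12,-12. Stack: [0, -12, -12]
BINARY_OP // → -12 // -12 = 1. Stack: [0, 1]
BINARY_OP + → 0 + 1 = 1. Stack: [1]
STORE_FAST k → k=1. Stack: []
LOAD_FAST_LOAD_FAST c,a → push 21,-12. Stack: [21, -12]
COMPARE_OP bool(<=) → 21 vs -12 = False. Stack: [False]
POP_JUMP_IF_FALSE → pop False; jump. Stack: []
LOAD_FAST_LOAD_FAST k,b → push 1,11. Stack: [1, 11]
BINARY_OP + → 1 + 11 = 12. Stack: [12]
STORE_FAST m → m=12. Stack: []
LOAD_CONST → push 5. Stack: [5]
LOAD_FAST b → push 11. Stack: [5, 11]
BINARY_OP & → 5 & 11 = 1. Stack: [1]
STORE_FAST t → t=1. Stack: []
LOAD_CONST → push 0. Stack: [0]
LOAD_FAST k → push 1. Stack: [0, 1]
BINARY_OP | → 0 | 1 = 1. Stack: [1]
STORE_FAST q → q=1. Stack: []
LOAD_FAST t → push 1. Stack: [1]
RETURN_VALUE → return 1.

1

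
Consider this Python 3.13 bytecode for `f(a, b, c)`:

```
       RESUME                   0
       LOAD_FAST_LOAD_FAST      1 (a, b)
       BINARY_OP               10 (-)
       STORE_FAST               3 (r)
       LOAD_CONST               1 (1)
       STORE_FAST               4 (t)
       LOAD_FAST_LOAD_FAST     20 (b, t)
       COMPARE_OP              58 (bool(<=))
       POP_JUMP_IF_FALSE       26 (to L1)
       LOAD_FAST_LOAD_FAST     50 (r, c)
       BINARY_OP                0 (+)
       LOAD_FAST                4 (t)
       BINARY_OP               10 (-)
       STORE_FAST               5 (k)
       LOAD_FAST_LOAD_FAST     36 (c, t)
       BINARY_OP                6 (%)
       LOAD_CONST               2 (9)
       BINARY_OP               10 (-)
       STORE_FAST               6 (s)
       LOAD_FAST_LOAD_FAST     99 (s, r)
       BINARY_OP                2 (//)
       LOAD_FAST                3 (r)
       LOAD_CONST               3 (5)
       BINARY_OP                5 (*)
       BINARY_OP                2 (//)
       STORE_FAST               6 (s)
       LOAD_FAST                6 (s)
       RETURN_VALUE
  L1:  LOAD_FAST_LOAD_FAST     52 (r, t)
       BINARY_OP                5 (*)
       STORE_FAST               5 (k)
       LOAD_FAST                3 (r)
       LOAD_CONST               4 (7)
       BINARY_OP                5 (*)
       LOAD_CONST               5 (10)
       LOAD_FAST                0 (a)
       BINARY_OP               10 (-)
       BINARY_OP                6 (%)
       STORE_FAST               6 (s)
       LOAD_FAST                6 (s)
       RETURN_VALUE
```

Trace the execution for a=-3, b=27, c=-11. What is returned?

LOAD_FAST_LOAD_FAST a,b → push -3,27. Stack: [-3, 27]
BINARY_OP - → -3 - 27 = -30. Stack: [-30]
STORE_FAST r → r=-30. Stack: []
LOAD_CONST → push 1. Stack: [1]
STORE_FAST t → t=1. Stack: []
LOAD_FAST_LOAD_FAST b,t → push 27,1. Stack: [27, 1]
COMPARE_OP bool(<=) → 27 vs 1 = False. Stack: [False]
POP_JUMP_IF_FALSE → pop False; jump. Stack: []
LOAD_FAST_LOAD_FAST r,t → push -30,1. Stack: [-30, 1]
BINARY_OP * → -30 * 1 = -30. Stack: [-30]
STORE_FAST k → k=-30. Stack: []
LOAD_FAST r → push -30. Stack: [-30]
LOAD_CONST → push 7. Stack: [-30, 7]
BINARY_OP * → -30 * 7 = -210. Stack: [-210]
LOAD_CONST → push 10. Stack: [-210, 10]
LOAD_FAST a → push -3. Stack: [-210, 10, -3]
BINARY_OP - → 10 - -3 = 13. Stack: [-210, 13]
BINARY_OP % → -210 % 13 = 11. Stack: [11]
STORE_FAST s → s=11. Stack: []
LOAD_FAST s → push 11. Stack: [11]
RETURN_VALUE → return 11.

11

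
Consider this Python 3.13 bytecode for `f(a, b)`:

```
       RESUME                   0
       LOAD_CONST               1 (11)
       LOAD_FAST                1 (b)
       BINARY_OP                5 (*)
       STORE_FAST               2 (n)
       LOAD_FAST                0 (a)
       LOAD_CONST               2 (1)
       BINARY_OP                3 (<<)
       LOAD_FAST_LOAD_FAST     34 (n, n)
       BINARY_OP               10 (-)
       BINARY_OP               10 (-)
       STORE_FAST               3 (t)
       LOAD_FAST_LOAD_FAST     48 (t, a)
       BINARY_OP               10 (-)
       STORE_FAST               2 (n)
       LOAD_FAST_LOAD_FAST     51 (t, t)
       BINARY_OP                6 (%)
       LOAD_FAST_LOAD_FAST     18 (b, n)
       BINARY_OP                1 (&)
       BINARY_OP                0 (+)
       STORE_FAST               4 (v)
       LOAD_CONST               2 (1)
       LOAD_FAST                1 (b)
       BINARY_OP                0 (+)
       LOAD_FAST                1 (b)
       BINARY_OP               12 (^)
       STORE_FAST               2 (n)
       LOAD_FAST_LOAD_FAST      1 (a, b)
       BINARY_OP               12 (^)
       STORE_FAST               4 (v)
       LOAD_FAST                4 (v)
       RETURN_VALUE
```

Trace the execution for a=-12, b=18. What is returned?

-26

LOAD_CONST → push 11. Stack: [11]
LOAD_FAST b → push 18. Stack: [11, 18]
BINARY_OP * → 11 * 18 = 198. Stack: [198]
STORE_FAST n → n=198. Stack: []
LOAD_FAST a → push -12. Stack: [-12]
LOAD_CONST → push 1. Stack: [-12, 1]
BINARY_OP << → -12 << 1 = -24. Stack: [-24]
LOAD_FAST_LOAD_FAST n,n → push 198,198. Stack: [-24, 198, 198]
BINARY_OP - → 198 - 198 = 0. Stack: [-24, 0]
BINARY_OP - → -24 - 0 = -24. Stack: [-24]
STORE_FAST t → t=-24. Stack: []
LOAD_FAST_LOAD_FAST t,a → push -24,-12. Stack: [-24, -12]
BINARY_OP - → -24 - -12 = -12. Stack: [-12]
STORE_FAST n → n=-12. Stack: []
LOAD_FAST_LOAD_FAST t,t → push -24,-24. Stack: [-24, -24]
BINARY_OP % → -24 % -24 = 0. Stack: [0]
LOAD_FAST_LOAD_FAST b,n → push 18,-12. Stack: [0, 18, -12]
BINARY_OP & → 18 & -12 = 16. Stack: [0, 16]
BINARY_OP + → 0 + 16 = 16. Stack: [16]
STORE_FAST v → v=16. Stack: []
LOAD_CONST → push 1. Stack: [1]
LOAD_FAST b → push 18. Stack: [1, 18]
BINARY_OP + → 1 + 18 = 19. Stack: [19]
LOAD_FAST b → push 18. Stack: [19, 18]
BINARY_OP ^ → 19 ^ 18 = 1. Stack: [1]
STORE_FAST n → n=1. Stack: []
LOAD_FAST_LOAD_FAST a,b → push -12,18. Stack: [-12, 18]
BINARY_OP ^ → -12 ^ 18 = -26. Stack: [-26]
STORE_FAST v → v=-26. Stack: []
LOAD_FAST v → push -26. Stack: [-26]
RETURN_VALUE → return -26.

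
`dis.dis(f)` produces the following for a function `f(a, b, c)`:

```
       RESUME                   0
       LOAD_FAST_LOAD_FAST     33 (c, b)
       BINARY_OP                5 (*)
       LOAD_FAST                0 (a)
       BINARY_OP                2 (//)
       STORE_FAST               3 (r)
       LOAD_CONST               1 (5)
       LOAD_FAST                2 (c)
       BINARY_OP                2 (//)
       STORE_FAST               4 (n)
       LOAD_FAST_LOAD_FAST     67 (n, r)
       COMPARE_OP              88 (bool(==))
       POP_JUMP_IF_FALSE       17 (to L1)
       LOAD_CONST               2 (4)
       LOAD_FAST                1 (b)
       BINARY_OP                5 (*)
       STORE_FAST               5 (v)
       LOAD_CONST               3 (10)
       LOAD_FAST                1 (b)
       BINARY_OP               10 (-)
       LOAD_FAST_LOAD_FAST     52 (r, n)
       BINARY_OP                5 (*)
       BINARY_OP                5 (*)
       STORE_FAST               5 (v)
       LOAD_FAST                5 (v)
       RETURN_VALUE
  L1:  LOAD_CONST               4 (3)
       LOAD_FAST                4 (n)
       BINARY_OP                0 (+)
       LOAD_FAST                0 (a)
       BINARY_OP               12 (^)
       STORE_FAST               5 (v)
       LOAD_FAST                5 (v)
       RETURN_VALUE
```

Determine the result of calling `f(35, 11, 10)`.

LOAD_FAST_LOAD_FAST c,b → push 10,11. Stack: [10, 11]
BINARY_OP * → 10 * 11 = 110. Stack: [110]
LOAD_FAST a → push 35. Stack: [110, 35]
BINARY_OP // → 110 // 35 = 3. Stack: [3]
STORE_FAST r → r=3. Stack: []
LOAD_CONST → push 5. Stack: [5]
LOAD_FAST c → push 10. Stack: [5, 10]
BINARY_OP // → 5 // 10 = 0. Stack: [0]
STORE_FAST n → n=0. Stack: []
LOAD_FAST_LOAD_FAST n,r → push 0,3. Stack: [0, 3]
COMPARE_OP bool(==) → 0 vs 3 = False. Stack: [False]
POP_JUMP_IF_FALSE → pop False; jump. Stack: []
LOAD_CONST → push 3. Stack: [3]
LOAD_FAST n → push 0. Stack: [3, 0]
BINARY_OP + → 3 + 0 = 3. Stack: [3]
LOAD_FAST a → push 35. Stack: [3, 35]
BINARY_OP ^ → 3 ^ 35 = 32. Stack: [32]
STORE_FAST v → v=32. Stack: []
LOAD_FAST v → push 32. Stack: [32]
RETURN_VALUE → return 32.

32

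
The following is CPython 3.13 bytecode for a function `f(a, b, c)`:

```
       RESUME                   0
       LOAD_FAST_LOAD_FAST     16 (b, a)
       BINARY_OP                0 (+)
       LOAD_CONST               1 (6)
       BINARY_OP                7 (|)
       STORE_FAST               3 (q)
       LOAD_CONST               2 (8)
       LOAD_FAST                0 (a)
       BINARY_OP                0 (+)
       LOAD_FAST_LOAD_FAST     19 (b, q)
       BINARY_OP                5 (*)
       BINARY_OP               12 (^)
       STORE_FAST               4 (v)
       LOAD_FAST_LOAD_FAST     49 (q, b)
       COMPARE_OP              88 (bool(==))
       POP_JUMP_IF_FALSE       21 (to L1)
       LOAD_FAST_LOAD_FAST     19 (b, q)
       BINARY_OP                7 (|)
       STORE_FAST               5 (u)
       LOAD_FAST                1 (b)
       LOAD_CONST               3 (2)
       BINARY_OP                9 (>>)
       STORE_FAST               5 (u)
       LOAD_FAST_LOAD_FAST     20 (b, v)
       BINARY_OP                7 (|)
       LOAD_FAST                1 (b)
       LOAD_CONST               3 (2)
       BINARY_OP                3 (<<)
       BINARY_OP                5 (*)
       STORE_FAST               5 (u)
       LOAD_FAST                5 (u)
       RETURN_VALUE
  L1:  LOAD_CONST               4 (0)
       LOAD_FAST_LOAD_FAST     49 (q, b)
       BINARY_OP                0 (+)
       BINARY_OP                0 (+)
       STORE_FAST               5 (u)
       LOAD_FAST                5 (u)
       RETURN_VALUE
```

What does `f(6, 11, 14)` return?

LOAD_FAST_LOAD_FAST b,a → push 11,6. Stack: [11, 6]
BINARY_OP + → 11 + 6 = 17. Stack: [17]
LOAD_CONST → push 6. Stack: [17, 6]
BINARY_OP | → 17 | 6 = 23. Stack: [23]
STORE_FAST q → q=23. Stack: []
LOAD_CONST → push 8. Stack: [8]
LOAD_FAST a → push 6. Stack: [8, 6]
BINARY_OP + → 8 + 6 = 14. Stack: [14]
LOAD_FAST_LOAD_FAST b,q → push 11,23. Stack: [14, 11, 23]
BINARY_OP * → 11 * 23 = 253. Stack: [14, 253]
BINARY_OP ^ → 14 ^ 253 = 243. Stack: [243]
STORE_FAST v → v=243. Stack: []
LOAD_FAST_LOAD_FAST q,b → push 23,11. Stack: [23, 11]
COMPARE_OP bool(==) → 23 vs 11 = False. Stack: [False]
POP_JUMP_IF_FALSE → pop False; jump. Stack: []
LOAD_CONST → push 0. Stack: [0]
LOAD_FAST_LOAD_FAST q,b → push 23,11. Stack: [0, 23, 11]
BINARY_OP + → 23 + 11 = 34. Stack: [0, 34]
BINARY_OP + → 0 + 34 = 34. Stack: [34]
STORE_FAST u → u=34. Stack: []
LOAD_FAST u → push 34. Stack: [34]
RETURN_VALUE → return 34.

34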